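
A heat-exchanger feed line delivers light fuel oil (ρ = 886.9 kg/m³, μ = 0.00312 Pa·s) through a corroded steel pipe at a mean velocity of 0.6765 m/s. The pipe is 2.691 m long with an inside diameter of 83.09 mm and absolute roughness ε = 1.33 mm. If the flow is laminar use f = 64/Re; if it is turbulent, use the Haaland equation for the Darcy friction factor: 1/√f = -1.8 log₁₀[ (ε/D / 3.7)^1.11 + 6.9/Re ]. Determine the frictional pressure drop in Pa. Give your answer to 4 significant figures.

Reynolds number Re = ρVD/μ = 886.9 · 0.6765 · 0.08309 / 0.00312 = 1.598e+04.
Re > 4000 → turbulent. Relative roughness ε/D = 0.00133/0.08309 = 0.016. Haaland: 1/√f = -1.8 log₁₀[(0.016/3.7)^1.11 + 6.9/1.598e+04] = -1.8 log₁₀[0.00238 + 0.000432] = 4.593, so f = 0.04741.
Darcy-Weisbach: ΔP = f(L/D)(ρV²/2) = 0.04741·(2.691/0.08309)·(886.9·0.6765²/2) = 0.04741·32.39·202.9 = 311.6 Pa.

ΔP ≈ 311.6 Pa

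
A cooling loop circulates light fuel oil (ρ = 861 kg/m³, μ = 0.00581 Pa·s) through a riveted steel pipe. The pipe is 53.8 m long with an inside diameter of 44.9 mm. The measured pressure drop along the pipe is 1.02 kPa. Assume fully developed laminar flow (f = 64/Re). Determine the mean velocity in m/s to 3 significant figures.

V ≈ 0.206 m/s

For laminar flow, f = 64/Re with Re = ρVD/μ, so Darcy-Weisbach reduces to ΔP = 32μLV/D². Solving for V: V = ΔP·D²/(32μL) = 1020·(0.0449)²/(32·0.00581·53.8) = 0.2056 m/s.
Check: Re = ρVD/μ = 861·0.2056·0.0449/0.00581 = 1368 < 2300, so the laminar assumption holds.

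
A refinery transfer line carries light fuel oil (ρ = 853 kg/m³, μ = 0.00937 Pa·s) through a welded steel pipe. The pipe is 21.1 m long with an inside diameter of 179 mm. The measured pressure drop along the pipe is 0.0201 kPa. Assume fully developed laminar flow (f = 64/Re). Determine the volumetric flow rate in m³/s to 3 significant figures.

Q ≈ 0.00256 m³/s

For laminar flow, f = 64/Re with Re = ρVD/μ, so Darcy-Weisbach reduces to ΔP = 32μLV/D². Solving for V: V = ΔP·D²/(32μL) = 20.1·(0.179)²/(32·0.00937·21.1) = 0.1018 m/s.
Check: Re = ρVD/μ = 853·0.1018·0.179/0.00937 = 1659 < 2300, so the laminar assumption holds.
Q = V·A = 0.1018·(π/4·0.179²) = 0.002562 m³/s = 0.00256 m³/s.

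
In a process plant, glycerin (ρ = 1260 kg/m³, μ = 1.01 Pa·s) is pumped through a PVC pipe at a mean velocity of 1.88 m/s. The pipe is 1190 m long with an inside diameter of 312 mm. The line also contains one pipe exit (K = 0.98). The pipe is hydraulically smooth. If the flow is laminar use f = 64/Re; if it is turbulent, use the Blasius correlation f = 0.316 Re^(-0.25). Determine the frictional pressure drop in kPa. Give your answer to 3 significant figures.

ΔP ≈ 745 kPa

Reynolds number Re = ρVD/μ = 1260 · 1.88 · 0.312 / 1.01 = 731.7.
Re < 2300 → laminar flow, so f = 64/Re = 64/731.7 = 0.08746 (the turbulent correlation is not needed).
Total minor-loss coefficient ΣK = 1·0.98 = 0.98.
ΔP = [f·L/D + ΣK]·(ρV²/2) = [0.08746·1190/0.312 + 0.98]·(1260·1.88²/2) = [333.6 + 0.98]·2227 = 7.45e+05 Pa.
ΔP = 7.45e+05 Pa = 745 kPa.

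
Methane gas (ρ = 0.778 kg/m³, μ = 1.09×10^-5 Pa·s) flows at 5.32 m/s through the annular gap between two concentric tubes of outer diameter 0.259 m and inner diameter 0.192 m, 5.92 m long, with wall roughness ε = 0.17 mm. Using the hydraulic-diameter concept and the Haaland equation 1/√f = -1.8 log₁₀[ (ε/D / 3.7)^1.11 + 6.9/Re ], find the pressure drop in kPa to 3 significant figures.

ΔP ≈ 0.0286 kPa

Hydraulic diameter D_h = 4A/P = D_o - D_i = 0.259 - 0.192 = 0.067 m.
Re = ρVD_h/μ = 0.778·5.32·0.067/1.09e-05 = 2.544e+04.
ε/D_h = 0.00017/0.067 = 0.00254; Haaland gives 1/√f = -1.8 log₁₀[0.000308+0.000271] = 5.827, so f = 0.02945.
ΔP = f(L/D_h)(ρV²/2) = 0.02945·5.92/0.067·11.01 = 28.65 Pa.
ΔP = 0.0286 kPa.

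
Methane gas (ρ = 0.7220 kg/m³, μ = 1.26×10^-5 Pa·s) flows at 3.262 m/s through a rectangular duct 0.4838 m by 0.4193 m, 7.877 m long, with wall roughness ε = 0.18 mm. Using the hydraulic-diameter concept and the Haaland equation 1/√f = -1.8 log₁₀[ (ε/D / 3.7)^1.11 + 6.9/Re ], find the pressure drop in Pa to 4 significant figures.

ΔP ≈ 1.357 Pa

Hydraulic diameter D_h = 4A/P = 4·(0.4838·0.4193)/(2·(0.4838+0.4193)) = 0.8114/1.806 = 0.4492 m.
Re = ρVD_h/μ = 0.722·3.262·0.4492/1.26e-05 = 8.397e+04.
ε/D_h = 0.00018/0.4492 = 0.000401; Haaland gives 1/√f = -1.8 log₁₀[3.97e-05+8.22e-05] = 7.046, so f = 0.02014.
ΔP = f(L/D_h)(ρV²/2) = 0.02014·7.877/0.4492·3.841 = 1.357 Pa.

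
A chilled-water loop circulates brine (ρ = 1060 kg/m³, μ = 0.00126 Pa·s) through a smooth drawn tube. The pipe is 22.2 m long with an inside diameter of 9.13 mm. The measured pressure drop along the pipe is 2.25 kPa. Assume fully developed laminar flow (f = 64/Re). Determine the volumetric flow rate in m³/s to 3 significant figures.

Q ≈ 1.37×10^-5 m³/s

For laminar flow, f = 64/Re with Re = ρVD/μ, so Darcy-Weisbach reduces to ΔP = 32μLV/D². Solving for V: V = ΔP·D²/(32μL) = 2250·(0.00913)²/(32·0.00126·22.2) = 0.2095 m/s.
Check: Re = ρVD/μ = 1060·0.2095·0.00913/0.00126 = 1609 < 2300, so the laminar assumption holds.
Q = V·A = 0.2095·(π/4·0.00913²) = 1.372e-05 m³/s = 1.37×10^-5 m³/s.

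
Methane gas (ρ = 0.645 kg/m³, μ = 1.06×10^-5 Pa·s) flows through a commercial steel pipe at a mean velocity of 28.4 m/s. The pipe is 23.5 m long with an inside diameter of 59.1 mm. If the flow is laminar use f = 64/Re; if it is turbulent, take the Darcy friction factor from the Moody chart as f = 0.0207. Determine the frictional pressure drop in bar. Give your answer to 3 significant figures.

Reynolds number Re = ρVD/μ = 0.645 · 28.4 · 0.0591 / 1.06e-05 = 1.021e+05.
Re > 4000 → turbulent; use the Moody-chart value f = 0.0207.
Darcy-Weisbach: ΔP = f(L/D)(ρV²/2) = 0.0207·(23.5/0.0591)·(0.645·28.4²/2) = 0.0207·397.6·260.1 = 2141 Pa.
ΔP = 2141 Pa = 0.0214 bar.

ΔP ≈ 0.0214 bar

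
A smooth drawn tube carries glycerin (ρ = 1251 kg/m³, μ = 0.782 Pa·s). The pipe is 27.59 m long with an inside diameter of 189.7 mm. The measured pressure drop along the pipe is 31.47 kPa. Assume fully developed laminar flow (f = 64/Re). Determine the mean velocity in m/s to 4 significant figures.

V ≈ 1.640 m/s

For laminar flow, f = 64/Re with Re = ρVD/μ, so Darcy-Weisbach reduces to ΔP = 32μLV/D². Solving for V: V = ΔP·D²/(32μL) = 3.147e+04·(0.1897)²/(32·0.782·27.59) = 1.64 m/s.
Check: Re = ρVD/μ = 1251·1.64·0.1897/0.782 = 497.8 < 2300, so the laminar assumption holds.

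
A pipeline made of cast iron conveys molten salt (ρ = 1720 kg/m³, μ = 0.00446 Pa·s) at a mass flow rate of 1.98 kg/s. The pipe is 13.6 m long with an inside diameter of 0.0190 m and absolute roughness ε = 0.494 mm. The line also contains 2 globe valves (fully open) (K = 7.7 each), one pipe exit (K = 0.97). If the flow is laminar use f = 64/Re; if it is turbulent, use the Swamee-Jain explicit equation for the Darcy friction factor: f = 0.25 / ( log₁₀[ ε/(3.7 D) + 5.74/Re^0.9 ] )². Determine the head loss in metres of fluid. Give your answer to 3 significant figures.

h_f ≈ 47.2 m

A = πD²/4 = π(0.019)²/4 = 0.0002835 m²; mean velocity V = ṁ/(ρA) = 1.98/(1720 · 0.0002835) = 4.06 m/s.
Reynolds number Re = ρVD/μ = 1720 · 4.06 · 0.019 / 0.00446 = 2.975e+04.
Re > 4000 → turbulent. Relative roughness ε/D = 0.000494/0.019 = 0.026. Swamee-Jain: f = 0.25/(log₁₀[0.026/3.7 + 5.74/2.975e+04^0.9])² = 0.25/(log₁₀[0.00703 + 0.00054])² = 0.25/(-2.121)² = 0.05557.
Total minor-loss coefficient ΣK = 2·7.7 + 1·0.97 = 16.4.
ΔP = [f·L/D + ΣK]·(ρV²/2) = [0.05557·13.6/0.019 + 16.4]·(1720·4.06²/2) = [39.78 + 16.4]·1.418e+04 = 7.96e+05 Pa.
Head loss h_f = ΔP/(ρg) = 7.96e+05/(1720·9.81) = 47.2 m.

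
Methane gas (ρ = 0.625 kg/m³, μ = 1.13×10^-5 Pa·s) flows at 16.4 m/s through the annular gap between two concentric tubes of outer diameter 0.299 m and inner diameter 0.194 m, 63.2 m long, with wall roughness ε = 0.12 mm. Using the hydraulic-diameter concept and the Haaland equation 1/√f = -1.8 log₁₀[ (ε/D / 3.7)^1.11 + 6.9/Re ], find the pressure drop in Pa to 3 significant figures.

Hydraulic diameter D_h = 4A/P = D_o - D_i = 0.299 - 0.194 = 0.105 m.
Re = ρVD_h/μ = 0.625·16.4·0.105/1.13e-05 = 9.524e+04.
ε/D_h = 0.00012/0.105 = 0.00114; Haaland gives 1/√f = -1.8 log₁₀[0.000127+7.24e-05] = 6.66, so f = 0.02254.
ΔP = f(L/D_h)(ρV²/2) = 0.02254·63.2/0.105·84.05 = 1140 Pa.

ΔP ≈ 1140 Pa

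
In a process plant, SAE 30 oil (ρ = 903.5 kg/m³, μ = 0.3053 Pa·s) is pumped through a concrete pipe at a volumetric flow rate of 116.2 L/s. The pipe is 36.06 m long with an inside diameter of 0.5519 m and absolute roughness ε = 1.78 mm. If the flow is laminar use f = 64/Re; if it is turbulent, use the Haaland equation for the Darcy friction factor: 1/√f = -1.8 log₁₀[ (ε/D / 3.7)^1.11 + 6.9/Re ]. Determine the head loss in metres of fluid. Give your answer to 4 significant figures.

h_f ≈ 0.06338 m

Q = 116.2 L/s = 116.2/1000 = 0.1162 m³/s.
Cross-sectional area A = πD²/4 = π(0.5519)²/4 = 0.2392 m²; mean velocity V = Q/A = 0.1162/0.2392 = 0.4857 m/s.
Reynolds number Re = ρVD/μ = 903.5 · 0.4857 · 0.5519 / 0.305 = 793.3.
Re < 2300 → laminar flow, so f = 64/Re = 64/793.3 = 0.08067 (the turbulent correlation is not needed).
Darcy-Weisbach: ΔP = f(L/D)(ρV²/2) = 0.08067·(36.06/0.5519)·(903.5·0.4857²/2) = 0.08067·65.34·106.6 = 561.8 Pa.
Head loss h_f = ΔP/(ρg) = 561.8/(903.5·9.81) = 0.06338 m.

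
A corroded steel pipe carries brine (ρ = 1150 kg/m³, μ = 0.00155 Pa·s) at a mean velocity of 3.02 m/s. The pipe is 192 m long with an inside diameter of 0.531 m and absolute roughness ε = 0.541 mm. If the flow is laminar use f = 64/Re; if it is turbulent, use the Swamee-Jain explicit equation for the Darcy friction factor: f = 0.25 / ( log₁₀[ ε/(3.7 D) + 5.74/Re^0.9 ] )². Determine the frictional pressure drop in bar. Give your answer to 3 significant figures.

Reynolds number Re = ρVD/μ = 1150 · 3.02 · 0.531 / 0.00155 = 1.19e+06.
Re > 4000 → turbulent. Relative roughness ε/D = 0.000541/0.531 = 0.00102. Swamee-Jain: f = 0.25/(log₁₀[0.00102/3.7 + 5.74/1.19e+06^0.9])² = 0.25/(log₁₀[0.000275 + 1.95e-05])² = 0.25/(-3.53)² = 0.02006.
Darcy-Weisbach: ΔP = f(L/D)(ρV²/2) = 0.02006·(192/0.531)·(1150·3.02²/2) = 0.02006·361.6·5244 = 3.804e+04 Pa.
ΔP = 3.804e+04 Pa = 0.380 bar.

ΔP ≈ 0.380 bar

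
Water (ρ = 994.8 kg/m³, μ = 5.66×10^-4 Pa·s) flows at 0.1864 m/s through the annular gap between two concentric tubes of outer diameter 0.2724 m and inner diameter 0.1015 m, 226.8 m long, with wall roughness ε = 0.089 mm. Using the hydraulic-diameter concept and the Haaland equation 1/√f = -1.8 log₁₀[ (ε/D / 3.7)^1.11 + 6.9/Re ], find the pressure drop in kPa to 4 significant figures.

ΔP ≈ 0.5024 kPa

Hydraulic diameter D_h = 4A/P = D_o - D_i = 0.2724 - 0.1015 = 0.1709 m.
Re = ρVD_h/μ = 994.8·0.1864·0.1709/0.000566 = 5.599e+04.
ε/D_h = 8.9e-05/0.1709 = 0.000521; Haaland gives 1/√f = -1.8 log₁₀[5.31e-05+0.000123] = 6.757, so f = 0.0219.
ΔP = f(L/D_h)(ρV²/2) = 0.0219·226.8/0.1709·17.28 = 502.4 Pa.
ΔP = 0.5024 kPa.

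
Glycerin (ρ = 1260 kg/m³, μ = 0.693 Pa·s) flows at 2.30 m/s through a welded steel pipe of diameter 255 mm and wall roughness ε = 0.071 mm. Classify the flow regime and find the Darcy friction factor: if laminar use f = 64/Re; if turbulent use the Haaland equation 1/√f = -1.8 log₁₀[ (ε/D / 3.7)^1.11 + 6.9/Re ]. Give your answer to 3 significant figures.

Re = ρVD/μ = 1260·2.3·0.255/0.693 = 1066.
Re < 2300 → laminar, so f = 64/Re = 0.06002 (roughness is irrelevant in laminar flow).

f ≈ 0.0600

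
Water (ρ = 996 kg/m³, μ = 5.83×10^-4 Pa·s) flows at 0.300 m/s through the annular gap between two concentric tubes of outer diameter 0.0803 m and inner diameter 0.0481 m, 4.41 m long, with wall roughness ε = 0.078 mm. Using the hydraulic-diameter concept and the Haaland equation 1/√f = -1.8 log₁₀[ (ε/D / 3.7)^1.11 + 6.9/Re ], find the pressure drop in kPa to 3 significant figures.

Hydraulic diameter D_h = 4A/P = D_o - D_i = 0.0803 - 0.0481 = 0.0322 m.
Re = ρVD_h/μ = 996·0.3·0.0322/0.000583 = 1.65e+04.
ε/D_h = 7.8e-05/0.0322 = 0.00242; Haaland gives 1/√f = -1.8 log₁₀[0.000292+0.000418] = 5.667, so f = 0.03113.
ΔP = f(L/D_h)(ρV²/2) = 0.03113·4.41/0.0322·44.82 = 191.1 Pa.
ΔP = 0.191 kPa.

ΔP ≈ 0.191 kPa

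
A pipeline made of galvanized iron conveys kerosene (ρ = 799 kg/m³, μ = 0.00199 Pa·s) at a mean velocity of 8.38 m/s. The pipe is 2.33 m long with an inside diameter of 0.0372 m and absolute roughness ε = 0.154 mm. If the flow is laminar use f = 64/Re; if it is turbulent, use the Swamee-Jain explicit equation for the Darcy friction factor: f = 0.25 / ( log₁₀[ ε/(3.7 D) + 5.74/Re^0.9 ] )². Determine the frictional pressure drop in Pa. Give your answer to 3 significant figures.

Reynolds number Re = ρVD/μ = 799 · 8.38 · 0.0372 / 0.00199 = 1.252e+05.
Re > 4000 → turbulent. Relative roughness ε/D = 0.000154/0.0372 = 0.00414. Swamee-Jain: f = 0.25/(log₁₀[0.00414/3.7 + 5.74/1.252e+05^0.9])² = 0.25/(log₁₀[0.00112 + 0.000148])² = 0.25/(-2.897)² = 0.02978.
Darcy-Weisbach: ΔP = f(L/D)(ρV²/2) = 0.02978·(2.33/0.0372)·(799·8.38²/2) = 0.02978·62.63·2.805e+04 = 5.234e+04 Pa.

ΔP ≈ 52300 Pa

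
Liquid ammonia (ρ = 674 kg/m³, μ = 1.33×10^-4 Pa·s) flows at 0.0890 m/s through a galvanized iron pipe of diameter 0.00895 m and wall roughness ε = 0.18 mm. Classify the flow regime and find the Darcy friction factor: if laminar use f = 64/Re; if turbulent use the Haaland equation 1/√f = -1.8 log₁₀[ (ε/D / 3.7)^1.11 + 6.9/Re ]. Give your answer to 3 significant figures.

f ≈ 0.0573

Re = ρVD/μ = 674·0.089·0.00895/0.000133 = 4037.
Re > 4000 → turbulent. ε/D = 0.00018/0.00895 = 0.0201; Haaland: 1/√f = -1.8 log₁₀[0.00306 + 0.00171] = 4.178, so f = 0.05728.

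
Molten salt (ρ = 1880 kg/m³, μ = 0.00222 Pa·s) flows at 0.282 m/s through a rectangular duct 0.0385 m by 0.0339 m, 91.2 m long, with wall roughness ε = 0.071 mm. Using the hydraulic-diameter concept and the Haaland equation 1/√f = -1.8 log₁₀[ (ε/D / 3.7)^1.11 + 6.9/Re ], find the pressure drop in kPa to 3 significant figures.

ΔP ≈ 6.55 kPa

Hydraulic diameter D_h = 4A/P = 4·(0.0385·0.0339)/(2·(0.0385+0.0339)) = 0.005221/0.1448 = 0.03605 m.
Re = ρVD_h/μ = 1880·0.282·0.03605/0.00222 = 8610.
ε/D_h = 7.1e-05/0.03605 = 0.00197; Haaland gives 1/√f = -1.8 log₁₀[0.000232+0.000801] = 5.374, so f = 0.03462.
ΔP = f(L/D_h)(ρV²/2) = 0.03462·91.2/0.03605·74.75 = 6547 Pa.
ΔP = 6.55 kPa.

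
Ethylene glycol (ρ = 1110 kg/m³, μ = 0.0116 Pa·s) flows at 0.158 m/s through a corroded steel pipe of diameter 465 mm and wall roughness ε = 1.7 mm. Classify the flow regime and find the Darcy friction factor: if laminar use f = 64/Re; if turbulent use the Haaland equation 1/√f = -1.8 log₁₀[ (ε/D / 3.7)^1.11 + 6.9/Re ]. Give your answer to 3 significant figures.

f ≈ 0.0382

Re = ρVD/μ = 1110·0.158·0.465/0.0116 = 7030.
Re > 4000 → turbulent. ε/D = 0.0017/0.465 = 0.00366; Haaland: 1/√f = -1.8 log₁₀[0.000462 + 0.000981] = 5.113, so f = 0.03825.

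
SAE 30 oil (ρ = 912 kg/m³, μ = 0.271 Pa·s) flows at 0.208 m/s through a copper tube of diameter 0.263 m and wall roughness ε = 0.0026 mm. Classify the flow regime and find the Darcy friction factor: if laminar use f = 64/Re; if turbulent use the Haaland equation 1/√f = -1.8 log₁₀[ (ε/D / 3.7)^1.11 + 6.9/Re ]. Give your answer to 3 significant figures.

f ≈ 0.348

Re = ρVD/μ = 912·0.208·0.263/0.271 = 184.1.
Re < 2300 → laminar, so f = 64/Re = 0.3476 (roughness is irrelevant in laminar flow).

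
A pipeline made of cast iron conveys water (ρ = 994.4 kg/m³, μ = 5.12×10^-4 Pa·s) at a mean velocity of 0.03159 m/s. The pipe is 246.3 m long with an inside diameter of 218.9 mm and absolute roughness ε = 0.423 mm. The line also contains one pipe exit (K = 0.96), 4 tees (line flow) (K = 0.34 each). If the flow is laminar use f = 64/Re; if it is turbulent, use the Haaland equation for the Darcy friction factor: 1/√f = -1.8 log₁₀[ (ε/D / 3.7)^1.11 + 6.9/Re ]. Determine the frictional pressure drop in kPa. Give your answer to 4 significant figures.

Reynolds number Re = ρVD/μ = 994.4 · 0.03159 · 0.2189 / 0.000512 = 1.343e+04.
Re > 4000 → turbulent. Relative roughness ε/D = 0.000423/0.2189 = 0.00193. Haaland: 1/√f = -1.8 log₁₀[(0.00193/3.7)^1.11 + 6.9/1.343e+04] = -1.8 log₁₀[0.000227 + 0.000514] = 5.634, so f = 0.0315.
Total minor-loss coefficient ΣK = 1·0.96 + 4·0.34 = 2.32.
ΔP = [f·L/D + ΣK]·(ρV²/2) = [0.0315·246.3/0.2189 + 2.32]·(994.4·0.03159²/2) = [35.45 + 2.32]·0.4962 = 18.74 Pa.
ΔP = 18.74 Pa = 0.01874 kPa.

ΔP ≈ 0.01874 kPa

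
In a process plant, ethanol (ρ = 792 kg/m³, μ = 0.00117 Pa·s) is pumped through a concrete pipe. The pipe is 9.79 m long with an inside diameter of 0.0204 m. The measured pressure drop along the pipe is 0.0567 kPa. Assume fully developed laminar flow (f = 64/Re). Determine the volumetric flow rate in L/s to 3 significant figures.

For laminar flow, f = 64/Re with Re = ρVD/μ, so Darcy-Weisbach reduces to ΔP = 32μLV/D². Solving for V: V = ΔP·D²/(32μL) = 56.7·(0.0204)²/(32·0.00117·9.79) = 0.06438 m/s.
Check: Re = ρVD/μ = 792·0.06438·0.0204/0.00117 = 889 < 2300, so the laminar assumption holds.
Q = V·A = 0.06438·(π/4·0.0204²) = 2.104e-05 m³/s = 0.0210 L/s.

Q ≈ 0.0210 L/s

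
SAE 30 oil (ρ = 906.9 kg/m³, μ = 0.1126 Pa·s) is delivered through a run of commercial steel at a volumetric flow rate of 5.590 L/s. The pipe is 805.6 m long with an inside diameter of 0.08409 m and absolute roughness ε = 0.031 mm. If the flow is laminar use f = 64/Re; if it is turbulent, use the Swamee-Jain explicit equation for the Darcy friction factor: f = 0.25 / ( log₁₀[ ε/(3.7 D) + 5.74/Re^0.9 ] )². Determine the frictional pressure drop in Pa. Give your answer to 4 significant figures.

ΔP ≈ 413200 Pa

Q = 5.590 L/s = 5.590/1000 = 0.00559 m³/s.
Cross-sectional area A = πD²/4 = π(0.08409)²/4 = 0.005554 m²; mean velocity V = Q/A = 0.00559/0.005554 = 1.007 m/s.
Reynolds number Re = ρVD/μ = 906.9 · 1.007 · 0.08409 / 0.113 = 681.7.
Re < 2300 → laminar flow, so f = 64/Re = 64/681.7 = 0.09388 (the turbulent correlation is not needed).
Darcy-Weisbach: ΔP = f(L/D)(ρV²/2) = 0.09388·(805.6/0.08409)·(906.9·1.007²/2) = 0.09388·9580·459.4 = 4.132e+05 Pa.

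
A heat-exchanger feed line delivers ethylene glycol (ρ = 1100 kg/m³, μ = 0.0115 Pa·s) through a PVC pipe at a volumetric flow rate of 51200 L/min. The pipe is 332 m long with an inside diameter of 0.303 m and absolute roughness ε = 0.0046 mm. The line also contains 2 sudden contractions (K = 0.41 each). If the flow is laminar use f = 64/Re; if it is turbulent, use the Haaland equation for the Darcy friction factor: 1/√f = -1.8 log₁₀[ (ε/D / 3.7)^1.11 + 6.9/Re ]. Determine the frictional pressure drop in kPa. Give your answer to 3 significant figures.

ΔP ≈ 1260 kPa

Q = 51200 L/min = 51200/60000 = 0.8533 m³/s.
Cross-sectional area A = πD²/4 = π(0.303)²/4 = 0.07211 m²; mean velocity V = Q/A = 0.8533/0.07211 = 11.83 m/s.
Reynolds number Re = ρVD/μ = 1100 · 11.83 · 0.303 / 0.0115 = 3.43e+05.
Re > 4000 → turbulent. Relative roughness ε/D = 4.6e-06/0.303 = 1.52e-05. Haaland: 1/√f = -1.8 log₁₀[(1.52e-05/3.7)^1.11 + 6.9/3.43e+05] = -1.8 log₁₀[1.05e-06 + 2.01e-05] = 8.414, so f = 0.01413.
Total minor-loss coefficient ΣK = 2·0.41 = 0.82.
ΔP = [f·L/D + ΣK]·(ρV²/2) = [0.01413·332/0.303 + 0.82]·(1100·11.83²/2) = [15.48 + 0.82]·7.703e+04 = 1.255e+06 Pa.
ΔP = 1.255e+06 Pa = 1260 kPa.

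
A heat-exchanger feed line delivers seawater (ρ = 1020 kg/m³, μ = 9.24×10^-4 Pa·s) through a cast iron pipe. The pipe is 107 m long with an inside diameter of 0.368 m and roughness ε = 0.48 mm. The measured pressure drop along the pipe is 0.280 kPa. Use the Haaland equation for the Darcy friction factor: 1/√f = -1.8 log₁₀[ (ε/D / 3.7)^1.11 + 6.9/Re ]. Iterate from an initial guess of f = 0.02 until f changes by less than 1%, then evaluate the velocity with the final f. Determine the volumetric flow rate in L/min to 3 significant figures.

Q ≈ 1840 L/min

Rearranging Darcy-Weisbach: V = √(2·ΔP·D/(f·L·ρ)). With ε/D = 0.00048/0.368 = 0.0013, iterate starting from f = 0.02:
  f = 0.02 → V = √(2·280·0.368/(0.02·107·1020)) = 0.3073 m/s; Re = ρVD/μ = 1.248e+05; f → 0.02262
  f = 0.02262 → V = 0.2889 m/s; Re = 1.174e+05; f → 0.02271
Converged (Δf/f < 1%). With the final f = 0.02271: V = √(2·280·0.368/(0.02271·107·1020)) = 0.2883 m/s.
Q = V·A = 0.2883·(π/4·0.368²) = 0.03067 m³/s = 1840 L/min.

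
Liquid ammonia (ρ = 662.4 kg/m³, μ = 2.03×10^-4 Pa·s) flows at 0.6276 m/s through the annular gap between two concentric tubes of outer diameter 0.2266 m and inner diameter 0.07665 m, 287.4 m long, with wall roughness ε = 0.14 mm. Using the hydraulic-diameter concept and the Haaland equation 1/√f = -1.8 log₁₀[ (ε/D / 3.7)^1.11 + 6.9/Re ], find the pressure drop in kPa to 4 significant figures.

ΔP ≈ 5.056 kPa

Hydraulic diameter D_h = 4A/P = D_o - D_i = 0.2266 - 0.07665 = 0.1499 m.
Re = ρVD_h/μ = 662.4·0.6276·0.1499/0.000203 = 3.071e+05.
ε/D_h = 0.00014/0.1499 = 0.000934; Haaland gives 1/√f = -1.8 log₁₀[0.000101+2.25e-05] = 7.032, so f = 0.02022.
ΔP = f(L/D_h)(ρV²/2) = 0.02022·287.4/0.1499·130.5 = 5056 Pa.
ΔP = 5.056 kPa.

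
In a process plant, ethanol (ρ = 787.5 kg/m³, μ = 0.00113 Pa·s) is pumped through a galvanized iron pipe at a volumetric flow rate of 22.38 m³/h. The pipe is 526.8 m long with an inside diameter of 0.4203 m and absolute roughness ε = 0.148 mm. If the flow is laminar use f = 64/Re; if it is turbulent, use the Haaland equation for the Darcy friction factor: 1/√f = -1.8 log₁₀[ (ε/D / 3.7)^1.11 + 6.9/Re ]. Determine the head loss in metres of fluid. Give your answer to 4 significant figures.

h_f ≈ 0.003744 m

Q = 22.38 m³/h = 22.38/3600 = 0.006217 m³/s.
Cross-sectional area A = πD²/4 = π(0.4203)²/4 = 0.1387 m²; mean velocity V = Q/A = 0.006217/0.1387 = 0.04481 m/s.
Reynolds number Re = ρVD/μ = 787.5 · 0.04481 · 0.4203 / 0.00113 = 1.312e+04.
Re > 4000 → turbulent. Relative roughness ε/D = 0.000148/0.4203 = 0.000352. Haaland: 1/√f = -1.8 log₁₀[(0.000352/3.7)^1.11 + 6.9/1.312e+04] = -1.8 log₁₀[3.44e-05 + 0.000526] = 5.853, so f = 0.02919.
Darcy-Weisbach: ΔP = f(L/D)(ρV²/2) = 0.02919·(526.8/0.4203)·(787.5·0.04481²/2) = 0.02919·1253·0.7905 = 28.92 Pa.
Head loss h_f = ΔP/(ρg) = 28.92/(787.5·9.81) = 0.003744 m.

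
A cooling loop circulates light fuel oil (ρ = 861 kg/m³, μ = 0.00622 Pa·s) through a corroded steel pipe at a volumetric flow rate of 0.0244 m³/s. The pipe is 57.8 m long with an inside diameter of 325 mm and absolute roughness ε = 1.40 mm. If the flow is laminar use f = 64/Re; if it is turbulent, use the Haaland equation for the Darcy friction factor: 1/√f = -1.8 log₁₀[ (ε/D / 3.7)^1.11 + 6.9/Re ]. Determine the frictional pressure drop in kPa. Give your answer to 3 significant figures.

Cross-sectional area A = πD²/4 = π(0.325)²/4 = 0.08296 m²; mean velocity V = Q/A = 0.0244/0.08296 = 0.2941 m/s.
Reynolds number Re = ρVD/μ = 861 · 0.2941 · 0.325 / 0.00622 = 1.323e+04.
Re > 4000 → turbulent. Relative roughness ε/D = 0.0014/0.325 = 0.00431. Haaland: 1/√f = -1.8 log₁₀[(0.00431/3.7)^1.11 + 6.9/1.323e+04] = -1.8 log₁₀[0.000554 + 0.000521] = 5.343, so f = 0.03502.
Darcy-Weisbach: ΔP = f(L/D)(ρV²/2) = 0.03502·(57.8/0.325)·(861·0.2941²/2) = 0.03502·177.8·37.24 = 232 Pa.
ΔP = 232 Pa = 0.232 kPa.

ΔP ≈ 0.232 kPa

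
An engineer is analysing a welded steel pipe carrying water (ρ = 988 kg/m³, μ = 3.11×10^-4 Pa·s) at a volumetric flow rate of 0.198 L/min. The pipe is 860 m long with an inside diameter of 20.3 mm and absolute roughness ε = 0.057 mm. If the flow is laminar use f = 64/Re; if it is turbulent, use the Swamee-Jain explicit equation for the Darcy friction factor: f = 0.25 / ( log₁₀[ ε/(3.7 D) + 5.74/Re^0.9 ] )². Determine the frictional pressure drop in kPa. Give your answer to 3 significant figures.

ΔP ≈ 0.212 kPa

Q = 0.198 L/min = 0.198/60000 = 3.3e-06 m³/s.
Cross-sectional area A = πD²/4 = π(0.0203)²/4 = 0.0003237 m²; mean velocity V = Q/A = 3.3e-06/0.0003237 = 0.0102 m/s.
Reynolds number Re = ρVD/μ = 988 · 0.0102 · 0.0203 / 0.000311 = 657.5.
Re < 2300 → laminar flow, so f = 64/Re = 64/657.5 = 0.09733 (the turbulent correlation is not needed).
Darcy-Weisbach: ΔP = f(L/D)(ρV²/2) = 0.09733·(860/0.0203)·(988·0.0102²/2) = 0.09733·4.236e+04·0.05136 = 211.8 Pa.
ΔP = 211.8 Pa = 0.212 kPa.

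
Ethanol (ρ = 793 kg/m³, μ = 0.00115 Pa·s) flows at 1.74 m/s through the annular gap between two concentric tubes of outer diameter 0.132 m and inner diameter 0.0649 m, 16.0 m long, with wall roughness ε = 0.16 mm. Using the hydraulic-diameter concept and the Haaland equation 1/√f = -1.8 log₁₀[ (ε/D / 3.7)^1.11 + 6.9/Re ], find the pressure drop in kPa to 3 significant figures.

ΔP ≈ 7.52 kPa

Hydraulic diameter D_h = 4A/P = D_o - D_i = 0.132 - 0.0649 = 0.0671 m.
Re = ρVD_h/μ = 793·1.74·0.0671/0.00115 = 8.051e+04.
ε/D_h = 0.00016/0.0671 = 0.00238; Haaland gives 1/√f = -1.8 log₁₀[0.000287+8.57e-05] = 6.171, so f = 0.02626.
ΔP = f(L/D_h)(ρV²/2) = 0.02626·16/0.0671·1200 = 7516 Pa.
ΔP = 7.52 kPa.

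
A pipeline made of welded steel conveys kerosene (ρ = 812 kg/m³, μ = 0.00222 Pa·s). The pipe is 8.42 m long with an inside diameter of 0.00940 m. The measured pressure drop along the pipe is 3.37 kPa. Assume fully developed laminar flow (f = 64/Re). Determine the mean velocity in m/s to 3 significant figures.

V ≈ 0.498 m/s

For laminar flow, f = 64/Re with Re = ρVD/μ, so Darcy-Weisbach reduces to ΔP = 32μLV/D². Solving for V: V = ΔP·D²/(32μL) = 3370·(0.0094)²/(32·0.00222·8.42) = 0.4978 m/s.
Check: Re = ρVD/μ = 812·0.4978·0.0094/0.00222 = 1712 < 2300, so the laminar assumption holds.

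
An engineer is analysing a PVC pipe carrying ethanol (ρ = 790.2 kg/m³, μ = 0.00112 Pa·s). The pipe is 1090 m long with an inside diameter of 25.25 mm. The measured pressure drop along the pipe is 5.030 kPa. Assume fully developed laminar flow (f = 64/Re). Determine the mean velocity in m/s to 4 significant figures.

V ≈ 0.08209 m/s

For laminar flow, f = 64/Re with Re = ρVD/μ, so Darcy-Weisbach reduces to ΔP = 32μLV/D². Solving for V: V = ΔP·D²/(32μL) = 5030·(0.02525)²/(32·0.00112·1090) = 0.08209 m/s.
Check: Re = ρVD/μ = 790.2·0.08209·0.02525/0.00112 = 1462 < 2300, so the laminar assumption holds.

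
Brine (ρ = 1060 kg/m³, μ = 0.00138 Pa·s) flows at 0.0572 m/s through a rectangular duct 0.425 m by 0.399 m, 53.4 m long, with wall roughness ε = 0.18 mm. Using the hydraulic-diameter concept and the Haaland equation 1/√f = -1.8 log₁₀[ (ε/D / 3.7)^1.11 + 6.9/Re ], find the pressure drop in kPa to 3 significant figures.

Hydraulic diameter D_h = 4A/P = 4·(0.425·0.399)/(2·(0.425+0.399)) = 0.6783/1.648 = 0.4116 m.
Re = ρVD_h/μ = 1060·0.0572·0.4116/0.00138 = 1.808e+04.
ε/D_h = 0.00018/0.4116 = 0.000437; Haaland gives 1/√f = -1.8 log₁₀[4.37e-05+0.000382] = 6.068, so f = 0.02716.
ΔP = f(L/D_h)(ρV²/2) = 0.02716·53.4/0.4116·1.734 = 6.109 Pa.
ΔP = 0.00611 kPa.

ΔP ≈ 0.00611 kPa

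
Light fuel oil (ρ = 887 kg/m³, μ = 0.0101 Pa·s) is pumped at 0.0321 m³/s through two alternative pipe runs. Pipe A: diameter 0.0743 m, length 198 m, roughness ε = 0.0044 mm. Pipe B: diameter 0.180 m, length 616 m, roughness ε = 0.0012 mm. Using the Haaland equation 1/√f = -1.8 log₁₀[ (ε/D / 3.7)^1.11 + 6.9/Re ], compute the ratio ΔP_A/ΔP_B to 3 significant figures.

ΔP_A/ΔP_B ≈ 21.9

Pipe A: V = Q/A = 0.0321/0.004336 = 7.404 m/s; Re = 4.831e+04; ε/D = 5.92e-05; Haaland → f = 0.02103; ΔP_A = f(L/D)(ρV²/2) = 1.362e+06 Pa.
Pipe B: V = Q/A = 0.0321/0.02545 = 1.261 m/s; Re = 1.994e+04; ε/D = 6.67e-06; Haaland → f = 0.02578; ΔP_B = f(L/D)(ρV²/2) = 6.225e+04 Pa.
ΔP_A/ΔP_B = 1.362e+06/6.225e+04 = 21.9.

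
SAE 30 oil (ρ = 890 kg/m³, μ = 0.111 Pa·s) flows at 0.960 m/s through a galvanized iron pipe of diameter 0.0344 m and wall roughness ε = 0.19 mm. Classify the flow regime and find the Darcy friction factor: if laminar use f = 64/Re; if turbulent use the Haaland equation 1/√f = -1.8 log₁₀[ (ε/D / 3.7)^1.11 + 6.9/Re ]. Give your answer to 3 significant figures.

Re = ρVD/μ = 890·0.96·0.0344/0.111 = 264.8.
Re < 2300 → laminar, so f = 64/Re = 0.2417 (roughness is irrelevant in laminar flow).

f ≈ 0.242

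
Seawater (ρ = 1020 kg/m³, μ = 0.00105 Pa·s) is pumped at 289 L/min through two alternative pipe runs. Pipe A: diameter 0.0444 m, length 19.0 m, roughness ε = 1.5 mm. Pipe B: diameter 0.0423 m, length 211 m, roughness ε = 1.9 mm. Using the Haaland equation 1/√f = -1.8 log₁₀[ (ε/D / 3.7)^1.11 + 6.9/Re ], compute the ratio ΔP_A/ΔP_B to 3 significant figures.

Pipe A: V = Q/A = 0.004817/0.001548 = 3.111 m/s; Re = 1.342e+05; ε/D = 0.0338; Haaland → f = 0.06044; ΔP_A = f(L/D)(ρV²/2) = 1.277e+05 Pa.
Pipe B: V = Q/A = 0.004817/0.001405 = 3.427 m/s; Re = 1.408e+05; ε/D = 0.0449; Haaland → f = 0.06843; ΔP_B = f(L/D)(ρV²/2) = 2.045e+06 Pa.
ΔP_A/ΔP_B = 1.277e+05/2.045e+06 = 0.0624.

ΔP_A/ΔP_B ≈ 0.0624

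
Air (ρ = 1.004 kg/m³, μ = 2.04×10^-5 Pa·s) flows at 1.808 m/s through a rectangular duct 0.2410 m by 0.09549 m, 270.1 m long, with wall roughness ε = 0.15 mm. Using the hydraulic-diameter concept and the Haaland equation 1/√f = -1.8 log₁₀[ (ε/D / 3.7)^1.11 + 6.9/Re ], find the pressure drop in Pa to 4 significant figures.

Hydraulic diameter D_h = 4A/P = 4·(0.241·0.09549)/(2·(0.241+0.09549)) = 0.09205/0.673 = 0.1368 m.
Re = ρVD_h/μ = 1.004·1.808·0.1368/2.04e-05 = 1.217e+04.
ε/D_h = 0.00015/0.1368 = 0.0011; Haaland gives 1/√f = -1.8 log₁₀[0.000121+0.000567] = 5.692, so f = 0.03086.
ΔP = f(L/D_h)(ρV²/2) = 0.03086·270.1/0.1368·1.641 = 100 Pa.

ΔP ≈ 100.0 Pa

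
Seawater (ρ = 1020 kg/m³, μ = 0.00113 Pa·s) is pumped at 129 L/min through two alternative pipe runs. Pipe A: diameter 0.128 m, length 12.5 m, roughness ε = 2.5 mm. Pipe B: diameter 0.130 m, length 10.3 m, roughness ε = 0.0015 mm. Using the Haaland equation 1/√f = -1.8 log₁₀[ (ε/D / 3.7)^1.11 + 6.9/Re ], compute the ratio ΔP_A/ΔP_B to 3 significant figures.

Pipe A: V = Q/A = 0.00215/0.01287 = 0.1671 m/s; Re = 1.93e+04; ε/D = 0.0195; Haaland → f = 0.05024; ΔP_A = f(L/D)(ρV²/2) = 69.85 Pa.
Pipe B: V = Q/A = 0.00215/0.01327 = 0.162 m/s; Re = 1.901e+04; ε/D = 1.15e-05; Haaland → f = 0.02609; ΔP_B = f(L/D)(ρV²/2) = 27.67 Pa.
ΔP_A/ΔP_B = 69.85/27.67 = 2.52.

ΔP_A/ΔP_B ≈ 2.52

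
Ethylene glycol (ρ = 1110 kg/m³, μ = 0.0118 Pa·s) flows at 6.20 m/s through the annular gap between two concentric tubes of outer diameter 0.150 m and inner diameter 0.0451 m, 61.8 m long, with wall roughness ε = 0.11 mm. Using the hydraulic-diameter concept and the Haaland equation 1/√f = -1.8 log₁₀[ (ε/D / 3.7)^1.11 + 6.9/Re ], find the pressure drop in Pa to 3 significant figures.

ΔP ≈ 293000 Pa

Hydraulic diameter D_h = 4A/P = D_o - D_i = 0.15 - 0.0451 = 0.1049 m.
Re = ρVD_h/μ = 1110·6.2·0.1049/0.0118 = 6.118e+04.
ε/D_h = 0.00011/0.1049 = 0.00105; Haaland gives 1/√f = -1.8 log₁₀[0.000115+0.000113] = 6.555, so f = 0.02327.
ΔP = f(L/D_h)(ρV²/2) = 0.02327·61.8/0.1049·2.133e+04 = 2.925e+05 Pa.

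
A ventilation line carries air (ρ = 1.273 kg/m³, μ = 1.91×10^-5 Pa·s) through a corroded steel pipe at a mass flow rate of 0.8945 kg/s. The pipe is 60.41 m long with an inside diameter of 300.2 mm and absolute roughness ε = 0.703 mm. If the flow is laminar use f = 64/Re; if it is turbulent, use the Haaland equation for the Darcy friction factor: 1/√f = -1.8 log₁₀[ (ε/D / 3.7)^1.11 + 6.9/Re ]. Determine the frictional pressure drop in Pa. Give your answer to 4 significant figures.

A = πD²/4 = π(0.3002)²/4 = 0.07078 m²; mean velocity V = ṁ/(ρA) = 0.8945/(1.273 · 0.07078) = 9.928 m/s.
Reynolds number Re = ρVD/μ = 1.273 · 9.928 · 0.3002 / 1.91e-05 = 1.986e+05.
Re > 4000 → turbulent. Relative roughness ε/D = 0.000703/0.3002 = 0.00234. Haaland: 1/√f = -1.8 log₁₀[(0.00234/3.7)^1.11 + 6.9/1.986e+05] = -1.8 log₁₀[0.000282 + 3.47e-05] = 6.3, so f = 0.0252.
Darcy-Weisbach: ΔP = f(L/D)(ρV²/2) = 0.0252·(60.41/0.3002)·(1.273·9.928²/2) = 0.0252·201.2·62.73 = 318.1 Pa.

ΔP ≈ 318.1 Pa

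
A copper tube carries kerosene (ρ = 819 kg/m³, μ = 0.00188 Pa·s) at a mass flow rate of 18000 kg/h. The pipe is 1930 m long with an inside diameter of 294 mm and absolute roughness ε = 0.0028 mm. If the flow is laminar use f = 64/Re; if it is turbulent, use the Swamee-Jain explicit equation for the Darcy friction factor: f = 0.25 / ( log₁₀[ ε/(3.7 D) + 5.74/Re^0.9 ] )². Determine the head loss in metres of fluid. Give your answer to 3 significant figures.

ṁ = 18000 kg/h = 18000/3600 = 5 kg/s.
A = πD²/4 = π(0.294)²/4 = 0.06789 m²; mean velocity V = ṁ/(ρA) = 5/(819 · 0.06789) = 0.08993 m/s.
Reynolds number Re = ρVD/μ = 819 · 0.08993 · 0.294 / 0.00188 = 1.152e+04.
Re > 4000 → turbulent. Relative roughness ε/D = 2.8e-06/0.294 = 9.52e-06. Swamee-Jain: f = 0.25/(log₁₀[9.52e-06/3.7 + 5.74/1.152e+04^0.9])² = 0.25/(log₁₀[2.57e-06 + 0.00127])² = 0.25/(-2.895)² = 0.02982.
Darcy-Weisbach: ΔP = f(L/D)(ρV²/2) = 0.02982·(1930/0.294)·(819·0.08993²/2) = 0.02982·6565·3.312 = 648.3 Pa.
Head loss h_f = ΔP/(ρg) = 648.3/(819·9.81) = 0.0807 m.

h_f ≈ 0.0807 m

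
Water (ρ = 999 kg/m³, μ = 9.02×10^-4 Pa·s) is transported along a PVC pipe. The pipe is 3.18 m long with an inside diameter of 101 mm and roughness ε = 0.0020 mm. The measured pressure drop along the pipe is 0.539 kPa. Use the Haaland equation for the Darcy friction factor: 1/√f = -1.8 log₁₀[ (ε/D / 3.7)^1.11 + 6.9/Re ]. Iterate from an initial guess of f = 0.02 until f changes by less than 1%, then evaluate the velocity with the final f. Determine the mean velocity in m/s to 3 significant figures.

Rearranging Darcy-Weisbach: V = √(2·ΔP·D/(f·L·ρ)). With ε/D = 2e-06/0.101 = 1.98e-05, iterate starting from f = 0.02:
  f = 0.02 → V = √(2·539·0.101/(0.02·3.18·999)) = 1.309 m/s; Re = ρVD/μ = 1.464e+05; f → 0.01658
  f = 0.01658 → V = 1.438 m/s; Re = 1.608e+05; f → 0.01629
  f = 0.01629 → V = 1.451 m/s; Re = 1.623e+05; f → 0.01626
Converged (Δf/f < 1%). With the final f = 0.01626: V = √(2·539·0.101/(0.01626·3.18·999)) = 1.452 m/s.

V ≈ 1.45 m/s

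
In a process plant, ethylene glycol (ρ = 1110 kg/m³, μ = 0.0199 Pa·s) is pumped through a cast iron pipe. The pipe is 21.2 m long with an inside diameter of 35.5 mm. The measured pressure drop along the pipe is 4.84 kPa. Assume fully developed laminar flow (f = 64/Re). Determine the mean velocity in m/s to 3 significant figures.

V ≈ 0.452 m/s

For laminar flow, f = 64/Re with Re = ρVD/μ, so Darcy-Weisbach reduces to ΔP = 32μLV/D². Solving for V: V = ΔP·D²/(32μL) = 4840·(0.0355)²/(32·0.0199·21.2) = 0.4518 m/s.
Check: Re = ρVD/μ = 1110·0.4518·0.0355/0.0199 = 894.7 < 2300, so the laminar assumption holds.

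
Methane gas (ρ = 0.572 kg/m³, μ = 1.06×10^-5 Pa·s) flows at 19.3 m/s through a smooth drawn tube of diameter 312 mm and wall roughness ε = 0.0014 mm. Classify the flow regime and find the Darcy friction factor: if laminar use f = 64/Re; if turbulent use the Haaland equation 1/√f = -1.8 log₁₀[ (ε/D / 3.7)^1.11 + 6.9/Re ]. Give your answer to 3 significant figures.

f ≈ 0.0142

Re = ρVD/μ = 0.572·19.3·0.312/1.06e-05 = 3.249e+05.
Re > 4000 → turbulent. ε/D = 1.4e-06/0.312 = 4.49e-06; Haaland: 1/√f = -1.8 log₁₀[2.71e-07 + 2.12e-05] = 8.401, so f = 0.01417.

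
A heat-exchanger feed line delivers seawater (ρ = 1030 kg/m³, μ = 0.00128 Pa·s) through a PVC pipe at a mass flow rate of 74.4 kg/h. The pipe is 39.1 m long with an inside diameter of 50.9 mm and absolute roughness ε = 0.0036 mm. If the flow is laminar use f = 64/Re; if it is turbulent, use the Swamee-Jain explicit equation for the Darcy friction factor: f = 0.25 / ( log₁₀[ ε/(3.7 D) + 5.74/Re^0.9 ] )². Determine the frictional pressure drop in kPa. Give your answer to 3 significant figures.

ṁ = 74.4 kg/h = 74.4/3600 = 0.02067 kg/s.
A = πD²/4 = π(0.0509)²/4 = 0.002035 m²; mean velocity V = ṁ/(ρA) = 0.02067/(1030 · 0.002035) = 0.009861 m/s.
Reynolds number Re = ρVD/μ = 1030 · 0.009861 · 0.0509 / 0.00128 = 403.9.
Re < 2300 → laminar flow, so f = 64/Re = 64/403.9 = 0.1585 (the turbulent correlation is not needed).
Darcy-Weisbach: ΔP = f(L/D)(ρV²/2) = 0.1585·(39.1/0.0509)·(1030·0.009861²/2) = 0.1585·768.2·0.05008 = 6.095 Pa.
ΔP = 6.095 Pa = 0.00610 kPa.

ΔP ≈ 0.00610 kPa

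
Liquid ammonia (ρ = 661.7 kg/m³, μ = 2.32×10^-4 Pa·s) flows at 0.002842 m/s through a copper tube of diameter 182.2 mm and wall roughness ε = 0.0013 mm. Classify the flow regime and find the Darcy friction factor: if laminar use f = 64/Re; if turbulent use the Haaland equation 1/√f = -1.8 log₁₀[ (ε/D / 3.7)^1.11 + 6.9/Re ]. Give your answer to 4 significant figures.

f ≈ 0.04333

Re = ρVD/μ = 661.7·0.002842·0.1822/0.000232 = 1477.
Re < 2300 → laminar, so f = 64/Re = 0.04333 (roughness is irrelevant in laminar flow).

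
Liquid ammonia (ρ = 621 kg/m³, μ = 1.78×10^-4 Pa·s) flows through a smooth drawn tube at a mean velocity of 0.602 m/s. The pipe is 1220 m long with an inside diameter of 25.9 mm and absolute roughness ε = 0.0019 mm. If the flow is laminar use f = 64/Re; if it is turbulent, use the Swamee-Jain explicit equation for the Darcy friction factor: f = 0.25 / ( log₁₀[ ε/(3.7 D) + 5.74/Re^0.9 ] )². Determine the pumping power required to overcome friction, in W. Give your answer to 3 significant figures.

Reynolds number Re = ρVD/μ = 621 · 0.602 · 0.0259 / 0.000178 = 5.44e+04.
Re > 4000 → turbulent. Relative roughness ε/D = 1.9e-06/0.0259 = 7.34e-05. Swamee-Jain: f = 0.25/(log₁₀[7.34e-05/3.7 + 5.74/5.44e+04^0.9])² = 0.25/(log₁₀[1.98e-05 + 0.000314])² = 0.25/(-3.477)² = 0.02068.
Darcy-Weisbach: ΔP = f(L/D)(ρV²/2) = 0.02068·(1220/0.0259)·(621·0.602²/2) = 0.02068·4.71e+04·112.5 = 1.096e+05 Pa.
Q = V·A = 0.602·0.0005269 = 0.0003172 m³/s.
Pumping power P = QΔP = 0.0003172·1.096e+05 = 34.77 W = 34.8 W.

P ≈ 34.8 W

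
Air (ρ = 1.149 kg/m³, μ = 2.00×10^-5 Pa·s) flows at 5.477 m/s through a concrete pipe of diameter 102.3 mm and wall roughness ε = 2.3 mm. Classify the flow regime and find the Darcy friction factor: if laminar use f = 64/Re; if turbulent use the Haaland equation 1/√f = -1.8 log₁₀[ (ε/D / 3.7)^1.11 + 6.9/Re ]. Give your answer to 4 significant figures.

f ≈ 0.05209

Re = ρVD/μ = 1.149·5.477·0.1023/2e-05 = 3.219e+04.
Re > 4000 → turbulent. ε/D = 0.0023/0.1023 = 0.0225; Haaland: 1/√f = -1.8 log₁₀[0.00347 + 0.000214] = 4.381, so f = 0.05209.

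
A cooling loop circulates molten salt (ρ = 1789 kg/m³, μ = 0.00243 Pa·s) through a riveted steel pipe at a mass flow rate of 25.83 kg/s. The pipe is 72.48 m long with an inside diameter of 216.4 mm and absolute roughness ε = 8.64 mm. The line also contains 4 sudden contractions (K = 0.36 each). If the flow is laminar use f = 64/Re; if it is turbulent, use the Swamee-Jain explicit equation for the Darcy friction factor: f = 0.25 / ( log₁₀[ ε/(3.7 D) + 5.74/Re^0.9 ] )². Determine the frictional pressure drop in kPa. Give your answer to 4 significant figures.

A = πD²/4 = π(0.2164)²/4 = 0.03678 m²; mean velocity V = ṁ/(ρA) = 25.83/(1789 · 0.03678) = 0.3926 m/s.
Reynolds number Re = ρVD/μ = 1789 · 0.3926 · 0.2164 / 0.00243 = 6.254e+04.
Re > 4000 → turbulent. Relative roughness ε/D = 0.00864/0.2164 = 0.0399. Swamee-Jain: f = 0.25/(log₁₀[0.0399/3.7 + 5.74/6.254e+04^0.9])² = 0.25/(log₁₀[0.0108 + 0.000277])² = 0.25/(-1.956)² = 0.06535.
Total minor-loss coefficient ΣK = 4·0.36 = 1.44.
ΔP = [f·L/D + ΣK]·(ρV²/2) = [0.06535·72.48/0.2164 + 1.44]·(1789·0.3926²/2) = [21.89 + 1.44]·137.8 = 3216 Pa.
ΔP = 3216 Pa = 3.216 kPa.

ΔP ≈ 3.216 kPa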